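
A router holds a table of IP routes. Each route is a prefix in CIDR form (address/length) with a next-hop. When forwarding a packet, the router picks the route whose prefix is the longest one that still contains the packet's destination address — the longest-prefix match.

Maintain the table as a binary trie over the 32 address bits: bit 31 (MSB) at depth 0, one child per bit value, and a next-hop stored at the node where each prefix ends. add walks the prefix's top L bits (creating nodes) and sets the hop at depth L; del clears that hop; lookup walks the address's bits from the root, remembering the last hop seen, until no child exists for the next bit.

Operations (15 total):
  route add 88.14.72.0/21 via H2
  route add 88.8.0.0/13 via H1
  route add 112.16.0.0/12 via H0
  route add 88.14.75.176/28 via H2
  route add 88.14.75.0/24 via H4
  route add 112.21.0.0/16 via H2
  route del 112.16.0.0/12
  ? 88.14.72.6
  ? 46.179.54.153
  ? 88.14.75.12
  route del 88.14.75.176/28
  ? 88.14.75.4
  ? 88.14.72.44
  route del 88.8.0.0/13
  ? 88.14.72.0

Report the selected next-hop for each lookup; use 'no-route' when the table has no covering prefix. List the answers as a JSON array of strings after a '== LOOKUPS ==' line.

Apply in order:
  add 88.14.72.0/21 -> H2 at depth 21
  add 88.8.0.0/13 -> H1 at depth 13
  add 112.16.0.0/12 -> H0 at depth 12
  add 88.14.75.176/28 -> H2 at depth 28
  add 88.14.75.0/24 -> H4 at depth 24
  add 112.21.0.0/16 -> H2 at depth 16
  del 112.16.0.0/12 (clear depth 12)
  lookup 88.14.72.6: bits 0101100000001110010010 walk d0:-→d1:-→d2:-→d3:-→d4:-→d5:-→d6:-→d7:-→d8:-→d9:-→d10:-→d11:-→d12:-→d13:H1→d14:-→d15:-→d16:-→d17:-→d18:-→d19:-→d20:-→d21:H2→d22:- -> H2
  lookup 46.179.54.153: bits 0 walk d0:-→d1:- -> no-route
  lookup 88.14.75.12: bits 010110000000111001001011 walk d0:-→d1:-→d2:-→d3:-→d4:-→d5:-→d6:-→d7:-→d8:-→d9:-→d10:-→d11:-→d12:-→d13:H1→d14:-→d15:-→d16:-→d17:-→d18:-→d19:-→d20:-→d21:H2→d22:-→d23:-→d24:H4 -> H4
  del 88.14.75.176/28 (clear depth 28)
  lookup 88.14.75.4: bits 010110000000111001001011 walk d0:-→d1:-→d2:-→d3:-→d4:-→d5:-→d6:-→d7:-→d8:-→d9:-→d10:-→d11:-→d12:-→d13:H1→d14:-→d15:-→d16:-→d17:-→d18:-→d19:-→d20:-→d21:H2→d22:-→d23:-→d24:H4 -> H4
  lookup 88.14.72.44: bits 0101100000001110010010 walk d0:-→d1:-→d2:-→d3:-→d4:-→d5:-→d6:-→d7:-→d8:-→d9:-→d10:-→d11:-→d12:-→d13:H1→d14:-→d15:-→d16:-→d17:-→d18:-→d19:-→d20:-→d21:H2→d22:- -> H2
  del 88.8.0.0/13 (clear depth 13)
  lookup 88.14.72.0: bits 0101100000001110010010 walk d0:-→d1:-→d2:-→d3:-→d4:-→d5:-→d6:-→d7:-→d8:-→d9:-→d10:-→d11:-→d12:-→d13:-→d14:-→d15:-→d16:-→d17:-→d18:-→d19:-→d20:-→d21:H2→d22:- -> H2

== LOOKUPS ==
["H2","no-route","H4","H4","H2","H2"]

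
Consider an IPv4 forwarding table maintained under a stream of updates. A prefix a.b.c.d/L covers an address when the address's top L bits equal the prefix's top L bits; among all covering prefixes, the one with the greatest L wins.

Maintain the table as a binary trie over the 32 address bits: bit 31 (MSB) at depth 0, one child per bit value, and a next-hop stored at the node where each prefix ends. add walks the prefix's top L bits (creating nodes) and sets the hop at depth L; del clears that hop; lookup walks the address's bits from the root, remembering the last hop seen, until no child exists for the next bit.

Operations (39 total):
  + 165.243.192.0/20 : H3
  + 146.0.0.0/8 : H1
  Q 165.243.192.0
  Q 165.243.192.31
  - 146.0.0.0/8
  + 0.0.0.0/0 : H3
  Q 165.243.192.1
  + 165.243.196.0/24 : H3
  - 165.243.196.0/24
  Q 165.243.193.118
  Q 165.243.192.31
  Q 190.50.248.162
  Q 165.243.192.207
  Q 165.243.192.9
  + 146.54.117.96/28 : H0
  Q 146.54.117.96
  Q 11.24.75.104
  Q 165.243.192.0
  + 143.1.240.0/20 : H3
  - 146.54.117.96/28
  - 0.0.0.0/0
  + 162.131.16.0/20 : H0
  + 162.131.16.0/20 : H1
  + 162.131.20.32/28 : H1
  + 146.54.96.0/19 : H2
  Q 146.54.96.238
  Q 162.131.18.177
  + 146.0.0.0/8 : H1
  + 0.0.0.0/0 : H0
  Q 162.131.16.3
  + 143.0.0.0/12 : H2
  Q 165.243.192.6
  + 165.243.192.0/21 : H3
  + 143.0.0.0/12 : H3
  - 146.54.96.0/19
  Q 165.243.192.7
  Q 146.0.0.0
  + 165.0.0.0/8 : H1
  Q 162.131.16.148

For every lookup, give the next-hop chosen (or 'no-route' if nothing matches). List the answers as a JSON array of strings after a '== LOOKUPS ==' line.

Apply in order:
  add 165.243.192.0/20 -> H3 at depth 20
  add 146.0.0.0/8 -> H1 at depth 8
  lookup 165.243.192.0: bits 10100101111100111100 walk d0:-→d1:-→d2:-→d3:-→d4:-→d5:-→d6:-→d7:-→d8:-→d9:-→d10:-→d11:-→d12:-→d13:-→d14:-→d15:-→d16:-→d17:-→d18:-→d19:-→d20:H3 -> H3
  lookup 165.243.192.31: bits 10100101111100111100 walk d0:-→d1:-→d2:-→d3:-→d4:-→d5:-→d6:-→d7:-→d8:-→d9:-→d10:-→d11:-→d12:-→d13:-→d14:-→d15:-→d16:-→d17:-→d18:-→d19:-→d20:H3 -> H3
  del 146.0.0.0/8 (clear depth 8)
  add 0.0.0.0/0 -> H3 at depth 0
  lookup 165.243.192.1: bits 10100101111100111100 walk d0:H3→d1:-→d2:-→d3:-→d4:-→d5:-→d6:-→d7:-→d8:-→d9:-→d10:-→d11:-→d12:-→d13:-→d14:-→d15:-→d16:-→d17:-→d18:-→d19:-→d20:H3 -> H3
  add 165.243.196.0/24 -> H3 at depth 24
  del 165.243.196.0/24 (clear depth 24)
  lookup 165.243.193.118: bits 101001011111001111000 walk d0:H3→d1:-→d2:-→d3:-→d4:-→d5:-→d6:-→d7:-→d8:-→d9:-→d10:-→d11:-→d12:-→d13:-→d14:-→d15:-→d16:-→d17:-→d18:-→d19:-→d20:H3→d21:- -> H3
  lookup 165.243.192.31: bits 101001011111001111000 walk d0:H3→d1:-→d2:-→d3:-→d4:-→d5:-→d6:-→d7:-→d8:-→d9:-→d10:-→d11:-→d12:-→d13:-→d14:-→d15:-→d16:-→d17:-→d18:-→d19:-→d20:H3→d21:- -> H3
  lookup 190.50.248.162: bits 101 walk d0:H3→d1:-→d2:-→d3:- -> H3
  lookup 165.243.192.207: bits 101001011111001111000 walk d0:H3→d1:-→d2:-→d3:-→d4:-→d5:-→d6:-→d7:-→d8:-→d9:-→d10:-→d11:-→d12:-→d13:-→d14:-→d15:-→d16:-→d17:-→d18:-→d19:-→d20:H3→d21:- -> H3
  lookup 165.243.192.9: bits 101001011111001111000 walk d0:H3→d1:-→d2:-→d3:-→d4:-→d5:-→d6:-→d7:-→d8:-→d9:-→d10:-→d11:-→d12:-→d13:-→d14:-→d15:-→d16:-→d17:-→d18:-→d19:-→d20:H3→d21:- -> H3
  add 146.54.117.96/28 -> H0 at depth 28
  lookup 146.54.117.96: bits 1001001000110110011101010110 walk d0:H3→d1:-→d2:-→d3:-→d4:-→d5:-→d6:-→d7:-→d8:-→d9:-→d10:-→d11:-→d12:-→d13:-→d14:-→d15:-→d16:-→d17:-→d18:-→d19:-→d20:-→d21:-→d22:-→d23:-→d24:-→d25:-→d26:-→d27:-→d28:H0 -> H0
  lookup 11.24.75.104: bits ε walk d0:H3 -> H3
  lookup 165.243.192.0: bits 101001011111001111000 walk d0:H3→d1:-→d2:-→d3:-→d4:-→d5:-→d6:-→d7:-→d8:-→d9:-→d10:-→d11:-→d12:-→d13:-→d14:-→d15:-→d16:-→d17:-→d18:-→d19:-→d20:H3→d21:- -> H3
  add 143.1.240.0/20 -> H3 at depth 20
  del 146.54.117.96/28 (clear depth 28)
  del 0.0.0.0/0 (clear depth 0)
  add 162.131.16.0/20 -> H0 at depth 20
  add 162.131.16.0/20 -> H1 at depth 20
  add 162.131.20.32/28 -> H1 at depth 28
  add 146.54.96.0/19 -> H2 at depth 19
  lookup 146.54.96.238: bits 1001001000110110011 walk d0:-→d1:-→d2:-→d3:-→d4:-→d5:-→d6:-→d7:-→d8:-→d9:-→d10:-→d11:-→d12:-→d13:-→d14:-→d15:-→d16:-→d17:-→d18:-→d19:H2 -> H2
  lookup 162.131.18.177: bits 101000101000001100010 walk d0:-→d1:-→d2:-→d3:-→d4:-→d5:-→d6:-→d7:-→d8:-→d9:-→d10:-→d11:-→d12:-→d13:-→d14:-→d15:-→d16:-→d17:-→d18:-→d19:-→d20:H1→d21:- -> H1
  add 146.0.0.0/8 -> H1 at depth 8
  add 0.0.0.0/0 -> H0 at depth 0
  lookup 162.131.16.3: bits 101000101000001100010 walk d0:H0→d1:-→d2:-→d3:-→d4:-→d5:-→d6:-→d7:-→d8:-→d9:-→d10:-→d11:-→d12:-→d13:-→d14:-→d15:-→d16:-→d17:-→d18:-→d19:-→d20:H1→d21:- -> H1
  add 143.0.0.0/12 -> H2 at depth 12
  lookup 165.243.192.6: bits 101001011111001111000 walk d0:H0→d1:-→d2:-→d3:-→d4:-→d5:-→d6:-→d7:-→d8:-→d9:-→d10:-→d11:-→d12:-→d13:-→d14:-→d15:-→d16:-→d17:-→d18:-→d19:-→d20:H3→d21:- -> H3
  add 165.243.192.0/21 -> H3 at depth 21
  add 143.0.0.0/12 -> H3 at depth 12
  del 146.54.96.0/19 (clear depth 19)
  lookup 165.243.192.7: bits 101001011111001111000 walk d0:H0→d1:-→d2:-→d3:-→d4:-→d5:-→d6:-→d7:-→d8:-→d9:-→d10:-→d11:-→d12:-→d13:-→d14:-→d15:-→d16:-→d17:-→d18:-→d19:-→d20:H3→d21:H3 -> H3
  lookup 146.0.0.0: bits 1001001000 walk d0:H0→d1:-→d2:-→d3:-→d4:-→d5:-→d6:-→d7:-→d8:H1→d9:-→d10:- -> H1
  add 165.0.0.0/8 -> H1 at depth 8
  lookup 162.131.16.148: bits 101000101000001100010 walk d0:H0→d1:-→d2:-→d3:-→d4:-→d5:-→d6:-→d7:-→d8:-→d9:-→d10:-→d11:-→d12:-→d13:-→d14:-→d15:-→d16:-→d17:-→d18:-→d19:-→d20:H1→d21:- -> H1

== LOOKUPS ==
["H3","H3","H3","H3","H3","H3","H3","H3","H0","H3","H3","H2","H1","H1","H3","H3","H1","H1"]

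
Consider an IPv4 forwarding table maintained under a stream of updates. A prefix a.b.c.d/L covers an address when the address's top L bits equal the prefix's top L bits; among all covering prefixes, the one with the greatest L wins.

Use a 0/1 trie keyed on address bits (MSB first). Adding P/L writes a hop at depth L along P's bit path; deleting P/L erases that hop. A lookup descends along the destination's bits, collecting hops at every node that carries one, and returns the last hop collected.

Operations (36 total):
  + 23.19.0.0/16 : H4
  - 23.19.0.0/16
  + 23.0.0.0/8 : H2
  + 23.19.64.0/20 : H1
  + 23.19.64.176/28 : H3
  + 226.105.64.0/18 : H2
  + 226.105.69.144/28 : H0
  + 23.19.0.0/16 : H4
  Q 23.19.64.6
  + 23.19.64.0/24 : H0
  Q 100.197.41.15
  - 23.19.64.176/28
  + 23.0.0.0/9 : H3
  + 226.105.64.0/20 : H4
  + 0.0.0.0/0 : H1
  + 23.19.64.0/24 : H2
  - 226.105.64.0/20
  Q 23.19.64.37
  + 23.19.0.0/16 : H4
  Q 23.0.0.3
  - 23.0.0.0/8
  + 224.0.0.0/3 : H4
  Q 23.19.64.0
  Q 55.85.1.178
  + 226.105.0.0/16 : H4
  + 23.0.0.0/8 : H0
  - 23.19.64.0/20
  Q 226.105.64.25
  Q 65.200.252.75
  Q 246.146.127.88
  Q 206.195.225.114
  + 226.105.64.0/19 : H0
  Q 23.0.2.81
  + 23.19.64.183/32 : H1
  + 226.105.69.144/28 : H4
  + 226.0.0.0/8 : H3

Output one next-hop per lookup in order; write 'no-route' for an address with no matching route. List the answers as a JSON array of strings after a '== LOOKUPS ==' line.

Process each operation:
  + 23.19.0.0/16 (H4) depth=16
  del 23.19.0.0/16 (clear depth 16)
  + 23.0.0.0/8 (H2) depth=8
  + 23.19.64.0/20 (H1) depth=20
  + 23.19.64.176/28 (H3) depth=28
  + 226.105.64.0/18 (H2) depth=18
  + 226.105.69.144/28 (H0) depth=28
  + 23.19.0.0/16 (H4) depth=16
  lookup 23.19.64.6: bits 000101110001001101000000 walk d0:-→d1:-→d2:-→d3:-→d4:-→d5:-→d6:-→d7:-→d8:H2→d9:-→d10:-→d11:-→d12:-→d13:-→d14:-→d15:-→d16:H4→d17:-→d18:-→d19:-→d20:H1→d21:-→d22:-→d23:-→d24:- -> H1
  + 23.19.64.0/24 (H0) depth=24
  lookup 100.197.41.15: bits 0 walk d0:-→d1:- -> no-route
  del 23.19.64.176/28 (clear depth 28)
  + 23.0.0.0/9 (H3) depth=9
  + 226.105.64.0/20 (H4) depth=20
  + 0.0.0.0/0 (H1) depth=0
  + 23.19.64.0/24 (H2) depth=24
  del 226.105.64.0/20 (clear depth 20)
  lookup 23.19.64.37: bits 000101110001001101000000 walk d0:H1→d1:-→d2:-→d3:-→d4:-→d5:-→d6:-→d7:-→d8:H2→d9:H3→d10:-→d11:-→d12:-→d13:-→d14:-→d15:-→d16:H4→d17:-→d18:-→d19:-→d20:H1→d21:-→d22:-→d23:-→d24:H2 -> H2
  + 23.19.0.0/16 (H4) depth=16
  lookup 23.0.0.3: bits 00010111000 walk d0:H1→d1:-→d2:-→d3:-→d4:-→d5:-→d6:-→d7:-→d8:H2→d9:H3→d10:-→d11:- -> H3
  del 23.0.0.0/8 (clear depth 8)
  + 224.0.0.0/3 (H4) depth=3
  lookup 23.19.64.0: bits 000101110001001101000000 walk d0:H1→d1:-→d2:-→d3:-→d4:-→d5:-→d6:-→d7:-→d8:-→d9:H3→d10:-→d11:-→d12:-→d13:-→d14:-→d15:-→d16:H4→d17:-→d18:-→d19:-→d20:H1→d21:-→d22:-→d23:-→d24:H2 -> H2
  lookup 55.85.1.178: bits 00 walk d0:H1→d1:-→d2:- -> H1
  + 226.105.0.0/16 (H4) depth=16
  + 23.0.0.0/8 (H0) depth=8
  del 23.19.64.0/20 (clear depth 20)
  lookup 226.105.64.25: bits 111000100110100101000 walk d0:H1→d1:-→d2:-→d3:H4→d4:-→d5:-→d6:-→d7:-→d8:-→d9:-→d10:-→d11:-→d12:-→d13:-→d14:-→d15:-→d16:H4→d17:-→d18:H2→d19:-→d20:-→d21:- -> H2
  lookup 65.200.252.75: bits 0 walk d0:H1→d1:- -> H1
  lookup 246.146.127.88: bits 111 walk d0:H1→d1:-→d2:-→d3:H4 -> H4
  lookup 206.195.225.114: bits 11 walk d0:H1→d1:-→d2:- -> H1
  + 226.105.64.0/19 (H0) depth=19
  lookup 23.0.2.81: bits 00010111000 walk d0:H1→d1:-→d2:-→d3:-→d4:-→d5:-→d6:-→d7:-→d8:H0→d9:H3→d10:-→d11:- -> H3
  + 23.19.64.183/32 (H1) depth=32
  + 226.105.69.144/28 (H4) depth=28
  + 226.0.0.0/8 (H3) depth=8

== LOOKUPS ==
["H1","no-route","H2","H3","H2","H1","H2","H1","H4","H1","H3"]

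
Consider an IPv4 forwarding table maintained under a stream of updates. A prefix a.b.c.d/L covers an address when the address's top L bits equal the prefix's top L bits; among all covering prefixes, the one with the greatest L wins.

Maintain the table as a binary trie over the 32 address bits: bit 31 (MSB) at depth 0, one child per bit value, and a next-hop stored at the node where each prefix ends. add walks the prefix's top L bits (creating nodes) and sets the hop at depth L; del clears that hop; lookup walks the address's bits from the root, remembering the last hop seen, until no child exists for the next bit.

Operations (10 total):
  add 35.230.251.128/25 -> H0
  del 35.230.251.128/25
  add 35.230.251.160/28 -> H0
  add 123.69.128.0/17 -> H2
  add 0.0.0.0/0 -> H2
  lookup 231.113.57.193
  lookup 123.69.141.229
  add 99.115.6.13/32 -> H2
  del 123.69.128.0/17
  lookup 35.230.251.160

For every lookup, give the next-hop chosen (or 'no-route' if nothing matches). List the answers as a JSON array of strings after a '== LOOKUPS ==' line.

Trace:
  add 35.230.251.128/25 -> H0 at depth 25
  del 35.230.251.128/25 (clear depth 25)
  add 35.230.251.160/28 -> H0 at depth 28
  add 123.69.128.0/17 -> H2 at depth 17
  add 0.0.0.0/0 -> H2 at depth 0
  Q 231.113.57.193: descend ε ; hops seen [H2] ; pick H2
  Q 123.69.141.229: descend 01111011010001011 ; hops seen [H2,H2] ; pick H2
  add 99.115.6.13/32 -> H2 at depth 32
  del 123.69.128.0/17 (clear depth 17)
  Q 35.230.251.160: descend 0010001111100110111110111010 ; hops seen [H2,H0] ; pick H0

== LOOKUPS ==
["H2","H2","H0"]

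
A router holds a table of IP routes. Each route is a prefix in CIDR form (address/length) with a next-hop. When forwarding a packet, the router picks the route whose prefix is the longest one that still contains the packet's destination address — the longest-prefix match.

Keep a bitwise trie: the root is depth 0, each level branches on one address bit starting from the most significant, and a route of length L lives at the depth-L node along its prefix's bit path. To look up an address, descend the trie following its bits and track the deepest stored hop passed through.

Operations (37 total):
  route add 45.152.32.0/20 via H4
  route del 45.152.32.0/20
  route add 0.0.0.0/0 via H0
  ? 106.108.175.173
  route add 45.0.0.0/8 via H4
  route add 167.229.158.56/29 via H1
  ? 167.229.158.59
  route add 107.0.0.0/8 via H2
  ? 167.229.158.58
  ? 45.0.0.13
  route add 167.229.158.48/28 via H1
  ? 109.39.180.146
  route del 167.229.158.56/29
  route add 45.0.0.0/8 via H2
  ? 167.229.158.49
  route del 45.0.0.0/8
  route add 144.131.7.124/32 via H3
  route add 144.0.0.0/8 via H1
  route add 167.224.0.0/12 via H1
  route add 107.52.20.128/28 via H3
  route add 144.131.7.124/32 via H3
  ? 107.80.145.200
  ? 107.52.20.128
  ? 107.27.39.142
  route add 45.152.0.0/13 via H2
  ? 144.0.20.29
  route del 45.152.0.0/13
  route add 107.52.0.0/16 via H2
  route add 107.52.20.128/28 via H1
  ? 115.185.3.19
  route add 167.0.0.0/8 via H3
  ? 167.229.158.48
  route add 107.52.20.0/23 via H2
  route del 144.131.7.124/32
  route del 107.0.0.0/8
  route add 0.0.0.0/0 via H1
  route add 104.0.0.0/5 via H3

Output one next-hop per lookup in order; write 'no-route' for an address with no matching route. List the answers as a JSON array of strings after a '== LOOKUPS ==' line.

Process each operation:
  add 45.152.32.0/20 -> H4 at depth 20
  del 45.152.32.0/20 (clear depth 20)
  add 0.0.0.0/0 -> H0 at depth 0
  Q 106.108.175.173: descend 0 ; hops seen [H0] ; pick H0
  add 45.0.0.0/8 -> H4 at depth 8
  add 167.229.158.56/29 -> H1 at depth 29
  Q 167.229.158.59: descend 10100111111001011001111000111 ; hops seen [H0,H1] ; pick H1
  add 107.0.0.0/8 -> H2 at depth 8
  Q 167.229.158.58: descend 10100111111001011001111000111 ; hops seen [H0,H1] ; pick H1
  Q 45.0.0.13: descend 00101101 ; hops seen [H0,H4] ; pick H4
  add 167.229.158.48/28 -> H1 at depth 28
  Q 109.39.180.146: descend 01101 ; hops seen [H0] ; pick H0
  del 167.229.158.56/29 (clear depth 29)
  add 45.0.0.0/8 -> H2 at depth 8
  Q 167.229.158.49: descend 1010011111100101100111100011 ; hops seen [H0,H1] ; pick H1
  del 45.0.0.0/8 (clear depth 8)
  add 144.131.7.124/32 -> H3 at depth 32
  add 144.0.0.0/8 -> H1 at depth 8
  add 167.224.0.0/12 -> H1 at depth 12
  add 107.52.20.128/28 -> H3 at depth 28
  add 144.131.7.124/32 -> H3 at depth 32
  Q 107.80.145.200: descend 011010110 ; hops seen [H0,H2] ; pick H2
  Q 107.52.20.128: descend 0110101100110100000101001000 ; hops seen [H0,H2,H3] ; pick H3
  Q 107.27.39.142: descend 0110101100 ; hops seen [H0,H2] ; pick H2
  add 45.152.0.0/13 -> H2 at depth 13
  Q 144.0.20.29: descend 10010000 ; hops seen [H0,H1] ; pick H1
  del 45.152.0.0/13 (clear depth 13)
  add 107.52.0.0/16 -> H2 at depth 16
  add 107.52.20.128/28 -> H1 at depth 28
  Q 115.185.3.19: descend 011 ; hops seen [H0] ; pick H0
  add 167.0.0.0/8 -> H3 at depth 8
  Q 167.229.158.48: descend 1010011111100101100111100011 ; hops seen [H0,H3,H1,H1] ; pick H1
  add 107.52.20.0/23 -> H2 at depth 23
  del 144.131.7.124/32 (clear depth 32)
  del 107.0.0.0/8 (clear depth 8)
  add 0.0.0.0/0 -> H1 at depth 0
  add 104.0.0.0/5 -> H3 at depth 5

== LOOKUPS ==
["H0","H1","H1","H4","H0","H1","H2","H3","H2","H1","H0","H1"]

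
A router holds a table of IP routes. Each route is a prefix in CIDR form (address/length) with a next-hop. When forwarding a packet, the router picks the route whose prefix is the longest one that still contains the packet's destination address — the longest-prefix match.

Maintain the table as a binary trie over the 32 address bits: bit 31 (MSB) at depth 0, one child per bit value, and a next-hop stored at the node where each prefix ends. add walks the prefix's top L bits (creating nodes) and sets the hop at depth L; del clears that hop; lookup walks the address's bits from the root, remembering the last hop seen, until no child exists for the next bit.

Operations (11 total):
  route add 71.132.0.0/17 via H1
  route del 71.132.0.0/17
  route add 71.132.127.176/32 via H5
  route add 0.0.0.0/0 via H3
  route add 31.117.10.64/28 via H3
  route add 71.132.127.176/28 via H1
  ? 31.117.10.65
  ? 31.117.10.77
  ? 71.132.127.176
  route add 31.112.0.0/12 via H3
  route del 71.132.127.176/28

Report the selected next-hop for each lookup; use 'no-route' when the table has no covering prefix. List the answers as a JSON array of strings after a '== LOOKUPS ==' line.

Trace:
  add 71.132.0.0/17 -> H1 at depth 17
  del 71.132.0.0/17 (clear depth 17)
  add 71.132.127.176/32 -> H5 at depth 32
  add 0.0.0.0/0 -> H3 at depth 0
  add 31.117.10.64/28 -> H3 at depth 28
  add 71.132.127.176/28 -> H1 at depth 28
  lookup 31.117.10.65: bits 0001111101110101000010100100 walk d0:H3→d1:-→d2:-→d3:-→d4:-→d5:-→d6:-→d7:-→d8:-→d9:-→d10:-→d11:-→d12:-→d13:-→d14:-→d15:-→d16:-→d17:-→d18:-→d19:-→d20:-→d21:-→d22:-→d23:-→d24:-→d25:-→d26:-→d27:-→d28:H3 -> H3
  lookup 31.117.10.77: bits 0001111101110101000010100100 walk d0:H3→d1:-→d2:-→d3:-→d4:-→d5:-→d6:-→d7:-→d8:-→d9:-→d10:-→d11:-→d12:-→d13:-→d14:-→d15:-→d16:-→d17:-→d18:-→d19:-→d20:-→d21:-→d22:-→d23:-→d24:-→d25:-→d26:-→d27:-→d28:H3 -> H3
  lookup 71.132.127.176: bits 01000111100001000111111110110000 walk d0:H3→d1:-→d2:-→d3:-→d4:-→d5:-→d6:-→d7:-→d8:-→d9:-→d10:-→d11:-→d12:-→d13:-→d14:-→d15:-→d16:-→d17:-→d18:-→d19:-→d20:-→d21:-→d22:-→d23:-→d24:-→d25:-→d26:-→d27:-→d28:H1→d29:-→d30:-→d31:-→d32:H5 -> H5
  add 31.112.0.0/12 -> H3 at depth 12
  del 71.132.127.176/28 (clear depth 28)

== LOOKUPS ==
["H3","H3","H5"]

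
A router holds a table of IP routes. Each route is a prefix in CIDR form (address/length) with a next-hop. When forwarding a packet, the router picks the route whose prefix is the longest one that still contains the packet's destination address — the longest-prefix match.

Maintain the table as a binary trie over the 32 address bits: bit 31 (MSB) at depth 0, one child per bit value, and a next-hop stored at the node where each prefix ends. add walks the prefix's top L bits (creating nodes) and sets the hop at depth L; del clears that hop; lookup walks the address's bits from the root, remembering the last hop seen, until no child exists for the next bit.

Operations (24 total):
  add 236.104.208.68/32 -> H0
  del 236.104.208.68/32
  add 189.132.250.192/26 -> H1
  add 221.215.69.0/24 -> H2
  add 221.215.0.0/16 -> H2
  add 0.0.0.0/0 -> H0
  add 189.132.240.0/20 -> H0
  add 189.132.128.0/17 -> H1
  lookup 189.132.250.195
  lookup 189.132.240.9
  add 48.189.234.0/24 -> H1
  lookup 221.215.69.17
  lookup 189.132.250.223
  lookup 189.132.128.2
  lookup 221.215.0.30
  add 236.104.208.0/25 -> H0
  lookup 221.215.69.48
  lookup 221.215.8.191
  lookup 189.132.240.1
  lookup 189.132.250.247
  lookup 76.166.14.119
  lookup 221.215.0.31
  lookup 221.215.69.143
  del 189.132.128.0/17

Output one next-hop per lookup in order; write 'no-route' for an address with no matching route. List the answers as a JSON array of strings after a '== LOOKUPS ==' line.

Apply in order:
  + 236.104.208.68/32 (H0) depth=32
  - 236.104.208.68/32 clear@32
  + 189.132.250.192/26 (H1) depth=26
  + 221.215.69.0/24 (H2) depth=24
  + 221.215.0.0/16 (H2) depth=16
  + 0.0.0.0/0 (H0) depth=0
  + 189.132.240.0/20 (H0) depth=20
  + 189.132.128.0/17 (H1) depth=17
  Q 189.132.250.195: descend 10111101100001001111101011 ; hops seen [H0,H1,H0,H1] ; pick H1
  Q 189.132.240.9: descend 10111101100001001111 ; hops seen [H0,H1,H0] ; pick H0
  + 48.189.234.0/24 (H1) depth=24
  Q 221.215.69.17: descend 110111011101011101000101 ; hops seen [H0,H2,H2] ; pick H2
  Q 189.132.250.223: descend 10111101100001001111101011 ; hops seen [H0,H1,H0,H1] ; pick H1
  Q 189.132.128.2: descend 10111101100001001 ; hops seen [H0,H1] ; pick H1
  Q 221.215.0.30: descend 11011101110101110 ; hops seen [H0,H2] ; pick H2
  + 236.104.208.0/25 (H0) depth=25
  Q 221.215.69.48: descend 110111011101011101000101 ; hops seen [H0,H2,H2] ; pick H2
  Q 221.215.8.191: descend 11011101110101110 ; hops seen [H0,H2] ; pick H2
  Q 189.132.240.1: descend 10111101100001001111 ; hops seen [H0,H1,H0] ; pick H0
  Q 189.132.250.247: descend 10111101100001001111101011 ; hops seen [H0,H1,H0,H1] ; pick H1
  Q 76.166.14.119: descend 0 ; hops seen [H0] ; pick H0
  Q 221.215.0.31: descend 11011101110101110 ; hops seen [H0,H2] ; pick H2
  Q 221.215.69.143: descend 110111011101011101000101 ; hops seen [H0,H2,H2] ; pick H2
  - 189.132.128.0/17 clear@17

== LOOKUPS ==
["H1","H0","H2","H1","H1","H2","H2","H2","H0","H1","H0","H2","H2"]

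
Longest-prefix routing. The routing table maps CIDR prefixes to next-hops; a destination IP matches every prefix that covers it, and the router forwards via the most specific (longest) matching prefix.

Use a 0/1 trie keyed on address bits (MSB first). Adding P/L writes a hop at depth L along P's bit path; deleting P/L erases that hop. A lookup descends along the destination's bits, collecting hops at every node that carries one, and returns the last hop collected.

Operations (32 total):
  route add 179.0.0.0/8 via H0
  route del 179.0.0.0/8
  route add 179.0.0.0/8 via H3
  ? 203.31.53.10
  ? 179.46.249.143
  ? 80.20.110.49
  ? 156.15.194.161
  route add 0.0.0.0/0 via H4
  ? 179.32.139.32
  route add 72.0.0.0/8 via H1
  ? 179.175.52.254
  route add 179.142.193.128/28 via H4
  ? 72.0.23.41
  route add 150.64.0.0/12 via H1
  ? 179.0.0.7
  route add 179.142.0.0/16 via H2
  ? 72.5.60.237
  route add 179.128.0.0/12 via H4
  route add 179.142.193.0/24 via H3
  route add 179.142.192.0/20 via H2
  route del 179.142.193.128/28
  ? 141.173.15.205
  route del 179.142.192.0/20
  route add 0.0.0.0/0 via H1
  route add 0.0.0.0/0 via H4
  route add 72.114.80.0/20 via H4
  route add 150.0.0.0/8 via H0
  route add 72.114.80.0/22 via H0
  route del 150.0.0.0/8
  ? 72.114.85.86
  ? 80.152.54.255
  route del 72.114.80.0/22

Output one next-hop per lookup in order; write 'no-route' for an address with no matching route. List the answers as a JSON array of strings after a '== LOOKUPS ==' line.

Trace:
  + 179.0.0.0/8 (H0) depth=8
  del 179.0.0.0/8 (clear depth 8)
  + 179.0.0.0/8 (H3) depth=8
  Q 203.31.53.10: descend 1 ; hops seen [∅] ; pick no-route
  Q 179.46.249.143: descend 10110011 ; hops seen [H3] ; pick H3
  Q 80.20.110.49: descend ε ; hops seen [∅] ; pick no-route
  Q 156.15.194.161: descend 10 ; hops seen [∅] ; pick no-route
  + 0.0.0.0/0 (H4) depth=0
  Q 179.32.139.32: descend 10110011 ; hops seen [H4,H3] ; pick H3
  + 72.0.0.0/8 (H1) depth=8
  Q 179.175.52.254: descend 10110011 ; hops seen [H4,H3] ; pick H3
  + 179.142.193.128/28 (H4) depth=28
  Q 72.0.23.41: descend 01001000 ; hops seen [H4,H1] ; pick H1
  + 150.64.0.0/12 (H1) depth=12
  Q 179.0.0.7: descend 10110011 ; hops seen [H4,H3] ; pick H3
  + 179.142.0.0/16 (H2) depth=16
  Q 72.5.60.237: descend 01001000 ; hops seen [H4,H1] ; pick H1
  + 179.128.0.0/12 (H4) depth=12
  + 179.142.193.0/24 (H3) depth=24
  + 179.142.192.0/20 (H2) depth=20
  del 179.142.193.128/28 (clear depth 28)
  Q 141.173.15.205: descend 100 ; hops seen [H4] ; pick H4
  del 179.142.192.0/20 (clear depth 20)
  + 0.0.0.0/0 (H1) depth=0
  + 0.0.0.0/0 (H4) depth=0
  + 72.114.80.0/20 (H4) depth=20
  + 150.0.0.0/8 (H0) depth=8
  + 72.114.80.0/22 (H0) depth=22
  del 150.0.0.0/8 (clear depth 8)
  Q 72.114.85.86: descend 010010000111001001010 ; hops seen [H4,H1,H4] ; pick H4
  Q 80.152.54.255: descend 010 ; hops seen [H4] ; pick H4
  del 72.114.80.0/22 (clear depth 22)

== LOOKUPS ==
["no-route","H3","no-route","no-route","H3","H3","H1","H3","H1","H4","H4","H4"]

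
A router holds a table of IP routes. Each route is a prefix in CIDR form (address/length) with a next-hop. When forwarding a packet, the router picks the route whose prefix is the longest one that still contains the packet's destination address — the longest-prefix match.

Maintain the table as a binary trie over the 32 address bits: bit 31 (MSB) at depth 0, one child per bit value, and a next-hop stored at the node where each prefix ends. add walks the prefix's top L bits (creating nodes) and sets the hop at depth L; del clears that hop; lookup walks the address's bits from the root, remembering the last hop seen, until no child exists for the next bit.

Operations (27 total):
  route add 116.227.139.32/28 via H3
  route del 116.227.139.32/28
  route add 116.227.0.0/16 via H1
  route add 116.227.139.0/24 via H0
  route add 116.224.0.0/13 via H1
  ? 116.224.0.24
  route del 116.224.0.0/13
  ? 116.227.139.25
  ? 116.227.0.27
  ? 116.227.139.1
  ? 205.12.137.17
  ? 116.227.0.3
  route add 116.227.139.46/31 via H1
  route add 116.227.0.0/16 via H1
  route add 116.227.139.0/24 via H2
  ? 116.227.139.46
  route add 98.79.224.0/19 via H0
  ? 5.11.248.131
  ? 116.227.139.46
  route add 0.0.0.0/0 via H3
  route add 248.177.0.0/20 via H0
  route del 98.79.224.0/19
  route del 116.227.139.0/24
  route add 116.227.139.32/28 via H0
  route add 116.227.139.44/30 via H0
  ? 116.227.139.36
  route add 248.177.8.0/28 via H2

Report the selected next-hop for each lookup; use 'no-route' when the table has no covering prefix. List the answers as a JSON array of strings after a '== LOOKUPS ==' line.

Apply in order:
  add 116.227.139.32/28 -> H3 at depth 28
  del 116.227.139.32/28 (clear depth 28)
  add 116.227.0.0/16 -> H1 at depth 16
  add 116.227.139.0/24 -> H0 at depth 24
  add 116.224.0.0/13 -> H1 at depth 13
  lookup 116.224.0.24: bits 01110100111000 walk d0:-→d1:-→d2:-→d3:-→d4:-→d5:-→d6:-→d7:-→d8:-→d9:-→d10:-→d11:-→d12:-→d13:H1→d14:- -> H1
  del 116.224.0.0/13 (clear depth 13)
  lookup 116.227.139.25: bits 01110100111000111000101100 walk d0:-→d1:-→d2:-→d3:-→d4:-→d5:-→d6:-→d7:-→d8:-→d9:-→d10:-→d11:-→d12:-→d13:-→d14:-→d15:-→d16:H1→d17:-→d18:-→d19:-→d20:-→d21:-→d22:-→d23:-→d24:H0→d25:-→d26:- -> H0
  lookup 116.227.0.27: bits 0111010011100011 walk d0:-→d1:-→d2:-→d3:-→d4:-→d5:-→d6:-→d7:-→d8:-→d9:-→d10:-→d11:-→d12:-→d13:-→d14:-→d15:-→d16:H1 -> H1
  lookup 116.227.139.1: bits 01110100111000111000101100 walk d0:-→d1:-→d2:-→d3:-→d4:-→d5:-→d6:-→d7:-→d8:-→d9:-→d10:-→d11:-→d12:-→d13:-→d14:-→d15:-→d16:H1→d17:-→d18:-→d19:-→d20:-→d21:-→d22:-→d23:-→d24:H0→d25:-→d26:- -> H0
  lookup 205.12.137.17: bits ε walk d0:- -> no-route
  lookup 116.227.0.3: bits 0111010011100011 walk d0:-→d1:-→d2:-→d3:-→d4:-→d5:-→d6:-→d7:-→d8:-→d9:-→d10:-→d11:-→d12:-→d13:-→d14:-→d15:-→d16:H1 -> H1
  add 116.227.139.46/31 -> H1 at depth 31
  add 116.227.0.0/16 -> H1 at depth 16
  add 116.227.139.0/24 -> H2 at depth 24
  lookup 116.227.139.46: bits 0111010011100011100010110010111 walk d0:-→d1:-→d2:-→d3:-→d4:-→d5:-→d6:-→d7:-→d8:-→d9:-→d10:-→d11:-→d12:-→d13:-→d14:-→d15:-→d16:H1→d17:-→d18:-→d19:-→d20:-→d21:-→d22:-→d23:-→d24:H2→d25:-→d26:-→d27:-→d28:-→d29:-→d30:-→d31:H1 -> H1
  add 98.79.224.0/19 -> H0 at depth 19
  lookup 5.11.248.131: bits 0 walk d0:-→d1:- -> no-route
  lookup 116.227.139.46: bits 0111010011100011100010110010111 walk d0:-→d1:-→d2:-→d3:-→d4:-→d5:-→d6:-→d7:-→d8:-→d9:-→d10:-→d11:-→d12:-→d13:-→d14:-→d15:-→d16:H1→d17:-→d18:-→d19:-→d20:-→d21:-→d22:-→d23:-→d24:H2→d25:-→d26:-→d27:-→d28:-→d29:-→d30:-→d31:H1 -> H1
  add 0.0.0.0/0 -> H3 at depth 0
  add 248.177.0.0/20 -> H0 at depth 20
  del 98.79.224.0/19 (clear depth 19)
  del 116.227.139.0/24 (clear depth 24)
  add 116.227.139.32/28 -> H0 at depth 28
  add 116.227.139.44/30 -> H0 at depth 30
  lookup 116.227.139.36: bits 0111010011100011100010110010 walk d0:H3→d1:-→d2:-→d3:-→d4:-→d5:-→d6:-→d7:-→d8:-→d9:-→d10:-→d11:-→d12:-→d13:-→d14:-→d15:-→d16:H1→d17:-→d18:-→d19:-→d20:-→d21:-→d22:-→d23:-→d24:-→d25:-→d26:-→d27:-→d28:H0 -> H0
  add 248.177.8.0/28 -> H2 at depth 28

== LOOKUPS ==
["H1","H0","H1","H0","no-route","H1","H1","no-route","H1","H0"]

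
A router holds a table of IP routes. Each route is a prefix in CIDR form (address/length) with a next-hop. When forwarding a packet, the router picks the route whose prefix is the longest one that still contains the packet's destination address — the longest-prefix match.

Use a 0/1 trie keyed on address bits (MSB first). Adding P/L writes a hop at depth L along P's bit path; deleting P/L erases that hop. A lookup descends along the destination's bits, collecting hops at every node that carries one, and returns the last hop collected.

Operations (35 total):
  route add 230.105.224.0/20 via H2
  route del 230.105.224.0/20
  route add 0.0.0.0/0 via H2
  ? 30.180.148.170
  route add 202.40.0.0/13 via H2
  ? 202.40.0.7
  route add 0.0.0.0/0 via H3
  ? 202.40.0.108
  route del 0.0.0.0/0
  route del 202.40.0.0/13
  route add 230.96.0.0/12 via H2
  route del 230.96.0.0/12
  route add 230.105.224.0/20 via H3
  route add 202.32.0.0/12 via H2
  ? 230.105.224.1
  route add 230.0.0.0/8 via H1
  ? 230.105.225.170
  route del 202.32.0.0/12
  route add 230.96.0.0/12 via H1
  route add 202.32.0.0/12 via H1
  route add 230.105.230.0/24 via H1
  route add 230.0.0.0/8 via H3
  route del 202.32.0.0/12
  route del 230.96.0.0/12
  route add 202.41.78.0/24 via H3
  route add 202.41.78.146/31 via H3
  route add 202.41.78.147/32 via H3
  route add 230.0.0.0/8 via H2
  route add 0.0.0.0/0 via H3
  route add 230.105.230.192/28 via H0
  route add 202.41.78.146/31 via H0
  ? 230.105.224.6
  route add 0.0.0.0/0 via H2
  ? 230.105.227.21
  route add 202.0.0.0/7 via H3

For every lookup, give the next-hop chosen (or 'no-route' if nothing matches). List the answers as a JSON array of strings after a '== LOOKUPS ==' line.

Apply in order:
  add 230.105.224.0/20 -> H2 at depth 20
  - 230.105.224.0/20 clear@20
  add 0.0.0.0/0 -> H2 at depth 0
  ? 30.180.148.170  path d0:H2  best=H2
  add 202.40.0.0/13 -> H2 at depth 13
  ? 202.40.0.7  path d0:H2→d1:-→d2:-→d3:-→d4:-→d5:-→d6:-→d7:-→d8:-→d9:-→d10:-→d11:-→d12:-→d13:H2  best=H2
  add 0.0.0.0/0 -> H3 at depth 0
  ? 202.40.0.108  path d0:H3→d1:-→d2:-→d3:-→d4:-→d5:-→d6:-→d7:-→d8:-→d9:-→d10:-→d11:-→d12:-→d13:H2  best=H2
  - 0.0.0.0/0 clear@0
  - 202.40.0.0/13 clear@13
  add 230.96.0.0/12 -> H2 at depth 12
  - 230.96.0.0/12 clear@12
  add 230.105.224.0/20 -> H3 at depth 20
  add 202.32.0.0/12 -> H2 at depth 12
  ? 230.105.224.1  path d0:-→d1:-→d2:-→d3:-→d4:-→d5:-→d6:-→d7:-→d8:-→d9:-→d10:-→d11:-→d12:-→d13:-→d14:-→d15:-→d16:-→d17:-→d18:-→d19:-→d20:H3  best=H3
  add 230.0.0.0/8 -> H1 at depth 8
  ? 230.105.225.170  path d0:-→d1:-→d2:-→d3:-→d4:-→d5:-→d6:-→d7:-→d8:H1→d9:-→d10:-→d11:-→d12:-→d13:-→d14:-→d15:-→d16:-→d17:-→d18:-→d19:-→d20:H3  best=H3
  - 202.32.0.0/12 clear@12
  add 230.96.0.0/12 -> H1 at depth 12
  add 202.32.0.0/12 -> H1 at depth 12
  add 230.105.230.0/24 -> H1 at depth 24
  add 230.0.0.0/8 -> H3 at depth 8
  - 202.32.0.0/12 clear@12
  - 230.96.0.0/12 clear@12
  add 202.41.78.0/24 -> H3 at depth 24
  add 202.41.78.146/31 -> H3 at depth 31
  add 202.41.78.147/32 -> H3 at depth 32
  add 230.0.0.0/8 -> H2 at depth 8
  add 0.0.0.0/0 -> H3 at depth 0
  add 230.105.230.192/28 -> H0 at depth 28
  add 202.41.78.146/31 -> H0 at depth 31
  ? 230.105.224.6  path d0:H3→d1:-→d2:-→d3:-→d4:-→d5:-→d6:-→d7:-→d8:H2→d9:-→d10:-→d11:-→d12:-→d13:-→d14:-→d15:-→d16:-→d17:-→d18:-→d19:-→d20:H3→d21:-  best=H3
  add 0.0.0.0/0 -> H2 at depth 0
  ? 230.105.227.21  path d0:H2→d1:-→d2:-→d3:-→d4:-→d5:-→d6:-→d7:-→d8:H2→d9:-→d10:-→d11:-→d12:-→d13:-→d14:-→d15:-→d16:-→d17:-→d18:-→d19:-→d20:H3→d21:-  best=H3
  add 202.0.0.0/7 -> H3 at depth 7

== LOOKUPS ==
["H2","H2","H2","H3","H3","H3","H3"]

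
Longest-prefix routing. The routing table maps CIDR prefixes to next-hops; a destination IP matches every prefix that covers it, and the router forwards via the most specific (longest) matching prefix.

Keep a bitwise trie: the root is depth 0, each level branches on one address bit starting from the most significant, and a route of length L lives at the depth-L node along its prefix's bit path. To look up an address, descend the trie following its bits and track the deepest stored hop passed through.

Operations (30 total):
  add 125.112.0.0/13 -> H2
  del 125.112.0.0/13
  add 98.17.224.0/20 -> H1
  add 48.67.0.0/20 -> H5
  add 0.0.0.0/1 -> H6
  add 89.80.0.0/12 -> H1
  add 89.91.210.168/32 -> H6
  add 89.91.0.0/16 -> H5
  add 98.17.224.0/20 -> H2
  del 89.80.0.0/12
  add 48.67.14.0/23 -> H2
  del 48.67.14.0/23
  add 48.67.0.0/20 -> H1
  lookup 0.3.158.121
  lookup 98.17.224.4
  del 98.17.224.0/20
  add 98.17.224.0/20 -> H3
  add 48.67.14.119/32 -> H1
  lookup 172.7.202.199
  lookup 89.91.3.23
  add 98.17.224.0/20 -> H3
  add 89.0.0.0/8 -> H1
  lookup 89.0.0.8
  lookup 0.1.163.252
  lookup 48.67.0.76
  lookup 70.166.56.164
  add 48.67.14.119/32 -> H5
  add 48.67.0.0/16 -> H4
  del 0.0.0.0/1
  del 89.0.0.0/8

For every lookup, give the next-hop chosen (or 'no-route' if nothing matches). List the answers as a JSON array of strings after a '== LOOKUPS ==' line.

Apply in order:
  + 125.112.0.0/13 (H2) depth=13
  - 125.112.0.0/13 clear@13
  + 98.17.224.0/20 (H1) depth=20
  + 48.67.0.0/20 (H5) depth=20
  + 0.0.0.0/1 (H6) depth=1
  + 89.80.0.0/12 (H1) depth=12
  + 89.91.210.168/32 (H6) depth=32
  + 89.91.0.0/16 (H5) depth=16
  + 98.17.224.0/20 (H2) depth=20
  - 89.80.0.0/12 clear@12
  + 48.67.14.0/23 (H2) depth=23
  - 48.67.14.0/23 clear@23
  + 48.67.0.0/20 (H1) depth=20
  ? 0.3.158.121  path d0:-→d1:H6→d2:-  best=H6
  ? 98.17.224.4  path d0:-→d1:H6→d2:-→d3:-→d4:-→d5:-→d6:-→d7:-→d8:-→d9:-→d10:-→d11:-→d12:-→d13:-→d14:-→d15:-→d16:-→d17:-→d18:-→d19:-→d20:H2  best=H2
  - 98.17.224.0/20 clear@20
  + 98.17.224.0/20 (H3) depth=20
  + 48.67.14.119/32 (H1) depth=32
  ? 172.7.202.199  path d0:-  best=no-route
  ? 89.91.3.23  path d0:-→d1:H6→d2:-→d3:-→d4:-→d5:-→d6:-→d7:-→d8:-→d9:-→d10:-→d11:-→d12:-→d13:-→d14:-→d15:-→d16:H5  best=H5
  + 98.17.224.0/20 (H3) depth=20
  + 89.0.0.0/8 (H1) depth=8
  ? 89.0.0.8  path d0:-→d1:H6→d2:-→d3:-→d4:-→d5:-→d6:-→d7:-→d8:H1→d9:-  best=H1
  ? 0.1.163.252  path d0:-→d1:H6→d2:-  best=H6
  ? 48.67.0.76  path d0:-→d1:H6→d2:-→d3:-→d4:-→d5:-→d6:-→d7:-→d8:-→d9:-→d10:-→d11:-→d12:-→d13:-→d14:-→d15:-→d16:-→d17:-→d18:-→d19:-→d20:H1  best=H1
  ? 70.166.56.164  path d0:-→d1:H6→d2:-→d3:-  best=H6
  + 48.67.14.119/32 (H5) depth=32
  + 48.67.0.0/16 (H4) depth=16
  - 0.0.0.0/1 clear@1
  - 89.0.0.0/8 clear@8

== LOOKUPS ==
["H6","H2","no-route","H5","H1","H6","H1","H6"]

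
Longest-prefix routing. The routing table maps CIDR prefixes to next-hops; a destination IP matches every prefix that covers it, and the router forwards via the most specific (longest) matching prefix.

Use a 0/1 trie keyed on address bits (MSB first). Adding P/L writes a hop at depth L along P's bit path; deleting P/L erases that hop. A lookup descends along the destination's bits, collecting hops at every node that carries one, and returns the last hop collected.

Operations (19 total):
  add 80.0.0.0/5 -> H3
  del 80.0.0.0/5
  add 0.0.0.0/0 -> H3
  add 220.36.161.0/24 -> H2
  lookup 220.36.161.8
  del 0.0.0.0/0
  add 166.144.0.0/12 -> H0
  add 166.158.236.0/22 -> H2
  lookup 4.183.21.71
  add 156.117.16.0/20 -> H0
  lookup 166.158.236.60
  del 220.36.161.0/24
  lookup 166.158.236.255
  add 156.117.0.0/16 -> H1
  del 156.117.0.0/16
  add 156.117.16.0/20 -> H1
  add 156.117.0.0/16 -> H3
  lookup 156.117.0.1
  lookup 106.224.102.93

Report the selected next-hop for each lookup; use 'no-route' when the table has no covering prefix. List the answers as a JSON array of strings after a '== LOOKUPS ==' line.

Apply in order:
  + 80.0.0.0/5 (H3) depth=5
  - 80.0.0.0/5 clear@5
  + 0.0.0.0/0 (H3) depth=0
  + 220.36.161.0/24 (H2) depth=24
  ? 220.36.161.8  path d0:H3→d1:-→d2:-→d3:-→d4:-→d5:-→d6:-→d7:-→d8:-→d9:-→d10:-→d11:-→d12:-→d13:-→d14:-→d15:-→d16:-→d17:-→d18:-→d19:-→d20:-→d21:-→d22:-→d23:-→d24:H2  best=H2
  - 0.0.0.0/0 clear@0
  + 166.144.0.0/12 (H0) depth=12
  + 166.158.236.0/22 (H2) depth=22
  ? 4.183.21.71  path d0:-→d1:-  best=no-route
  + 156.117.16.0/20 (H0) depth=20
  ? 166.158.236.60  path d0:-→d1:-→d2:-→d3:-→d4:-→d5:-→d6:-→d7:-→d8:-→d9:-→d10:-→d11:-→d12:H0→d13:-→d14:-→d15:-→d16:-→d17:-→d18:-→d19:-→d20:-→d21:-→d22:H2  best=H2
  - 220.36.161.0/24 clear@24
  ? 166.158.236.255  path d0:-→d1:-→d2:-→d3:-→d4:-→d5:-→d6:-→d7:-→d8:-→d9:-→d10:-→d11:-→d12:H0→d13:-→d14:-→d15:-→d16:-→d17:-→d18:-→d19:-→d20:-→d21:-→d22:H2  best=H2
  + 156.117.0.0/16 (H1) depth=16
  - 156.117.0.0/16 clear@16
  + 156.117.16.0/20 (H1) depth=20
  + 156.117.0.0/16 (H3) depth=16
  ? 156.117.0.1  path d0:-→d1:-→d2:-→d3:-→d4:-→d5:-→d6:-→d7:-→d8:-→d9:-→d10:-→d11:-→d12:-→d13:-→d14:-→d15:-→d16:H3→d17:-→d18:-→d19:-  best=H3
  ? 106.224.102.93  path d0:-→d1:-→d2:-  best=no-route

== LOOKUPS ==
["H2","no-route","H2","H2","H3","no-route"]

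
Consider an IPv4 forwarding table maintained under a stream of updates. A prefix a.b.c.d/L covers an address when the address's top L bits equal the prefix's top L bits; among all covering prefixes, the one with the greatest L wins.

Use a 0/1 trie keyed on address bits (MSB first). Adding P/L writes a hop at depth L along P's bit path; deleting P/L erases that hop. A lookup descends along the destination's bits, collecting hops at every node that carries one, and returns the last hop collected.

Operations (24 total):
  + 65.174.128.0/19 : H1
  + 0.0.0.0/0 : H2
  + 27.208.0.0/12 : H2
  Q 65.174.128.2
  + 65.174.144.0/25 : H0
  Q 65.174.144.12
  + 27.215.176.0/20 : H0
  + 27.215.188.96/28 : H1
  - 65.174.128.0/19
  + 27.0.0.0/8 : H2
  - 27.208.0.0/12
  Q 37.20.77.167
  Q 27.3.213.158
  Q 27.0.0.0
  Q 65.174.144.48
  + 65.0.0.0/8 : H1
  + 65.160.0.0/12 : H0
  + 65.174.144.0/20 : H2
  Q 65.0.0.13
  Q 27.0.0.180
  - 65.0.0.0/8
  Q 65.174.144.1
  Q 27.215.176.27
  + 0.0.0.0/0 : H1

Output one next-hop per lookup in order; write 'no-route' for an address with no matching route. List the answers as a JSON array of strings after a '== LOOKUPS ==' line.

Trace:
  + 65.174.128.0/19 (H1) depth=19
  + 0.0.0.0/0 (H2) depth=0
  + 27.208.0.0/12 (H2) depth=12
  ? 65.174.128.2  path d0:H2→d1:-→d2:-→d3:-→d4:-→d5:-→d6:-→d7:-→d8:-→d9:-→d10:-→d11:-→d12:-→d13:-→d14:-→d15:-→d16:-→d17:-→d18:-→d19:H1  best=H1
  + 65.174.144.0/25 (H0) depth=25
  ? 65.174.144.12  path d0:H2→d1:-→d2:-→d3:-→d4:-→d5:-→d6:-→d7:-→d8:-→d9:-→d10:-→d11:-→d12:-→d13:-→d14:-→d15:-→d16:-→d17:-→d18:-→d19:H1→d20:-→d21:-→d22:-→d23:-→d24:-→d25:H0  best=H0
  + 27.215.176.0/20 (H0) depth=20
  + 27.215.188.96/28 (H1) depth=28
  del 65.174.128.0/19 (clear depth 19)
  + 27.0.0.0/8 (H2) depth=8
  del 27.208.0.0/12 (clear depth 12)
  ? 37.20.77.167  path d0:H2→d1:-→d2:-  best=H2
  ? 27.3.213.158  path d0:H2→d1:-→d2:-→d3:-→d4:-→d5:-→d6:-→d7:-→d8:H2  best=H2
  ? 27.0.0.0  path d0:H2→d1:-→d2:-→d3:-→d4:-→d5:-→d6:-→d7:-→d8:H2  best=H2
  ? 65.174.144.48  path d0:H2→d1:-→d2:-→d3:-→d4:-→d5:-→d6:-→d7:-→d8:-→d9:-→d10:-→d11:-→d12:-→d13:-→d14:-→d15:-→d16:-→d17:-→d18:-→d19:-→d20:-→d21:-→d22:-→d23:-→d24:-→d25:H0  best=H0
  + 65.0.0.0/8 (H1) depth=8
  + 65.160.0.0/12 (H0) depth=12
  + 65.174.144.0/20 (H2) depth=20
  ? 65.0.0.13  path d0:H2→d1:-→d2:-→d3:-→d4:-→d5:-→d6:-→d7:-→d8:H1  best=H1
  ? 27.0.0.180  path d0:H2→d1:-→d2:-→d3:-→d4:-→d5:-→d6:-→d7:-→d8:H2  best=H2
  del 65.0.0.0/8 (clear depth 8)
  ? 65.174.144.1  path d0:H2→d1:-→d2:-→d3:-→d4:-→d5:-→d6:-→d7:-→d8:-→d9:-→d10:-→d11:-→d12:H0→d13:-→d14:-→d15:-→d16:-→d17:-→d18:-→d19:-→d20:H2→d21:-→d22:-→d23:-→d24:-→d25:H0  best=H0
  ? 27.215.176.27  path d0:H2→d1:-→d2:-→d3:-→d4:-→d5:-→d6:-→d7:-→d8:H2→d9:-→d10:-→d11:-→d12:-→d13:-→d14:-→d15:-→d16:-→d17:-→d18:-→d19:-→d20:H0  best=H0
  + 0.0.0.0/0 (H1) depth=0

== LOOKUPS ==
["H1","H0","H2","H2","H2","H0","H1","H2","H0","H0"]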